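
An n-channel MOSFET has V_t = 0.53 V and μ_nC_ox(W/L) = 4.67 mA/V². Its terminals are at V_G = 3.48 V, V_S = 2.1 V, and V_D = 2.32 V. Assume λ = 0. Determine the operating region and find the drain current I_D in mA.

V_GS = V_G − V_S = 3.48 − 2.1 = 1.38 V; V_DS = V_D − V_S = 2.32 − 2.1 = 0.22 V.
V_ov = V_GS − V_t = 1.38 − 0.53 = 0.85 V.
Since V_DS = 0.22 V < V_ov = 0.85 V, the device is in the triode region.
I_D = k_n [V_ov · V_DS − ½ V_DS²] = 4.67 × [0.85 × 0.22 − 0.5 × 0.22²] = 0.76 mA.

Triode; I_D = 0.760 mA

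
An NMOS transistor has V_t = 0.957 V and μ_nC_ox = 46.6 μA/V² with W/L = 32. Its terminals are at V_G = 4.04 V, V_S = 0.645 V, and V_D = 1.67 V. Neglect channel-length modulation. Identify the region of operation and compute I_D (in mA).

Triode; I_D = 2.94 mA

V_GS = V_G − V_S = 4.04 − 0.645 = 3.4 V; V_DS = V_D − V_S = 1.67 − 0.645 = 1.02 V.
k_n = μ_nC_ox · (W/L) = 1.491 mA/V².
V_ov = V_GS − V_t = 3.4 − 0.957 = 2.44 V.
Since V_DS = 1.02 V < V_ov = 2.44 V, the device is in the triode region.
I_D = k_n [V_ov · V_DS − ½ V_DS²] = 1.491 × [2.44 × 1.02 − 0.5 × 1.02²] = 2.94 mA.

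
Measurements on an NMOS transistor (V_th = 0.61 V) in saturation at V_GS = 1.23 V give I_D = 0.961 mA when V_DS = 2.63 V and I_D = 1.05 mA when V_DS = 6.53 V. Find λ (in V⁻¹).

With V_GS fixed, I_D ∝ (1 + λ V_DS) in saturation, so I_D2/I_D1 = (1 + λ V_DS2)/(1 + λ V_DS1).
1.05/0.961 = 1.093 = (1 + 6.53 λ)/(1 + 2.63 λ).
Solving: λ (I_D1 V_DS2 − I_D2 V_DS1) = I_D2 − I_D1, so λ = (1.05 − 0.961) / (0.961 × 6.53 − 1.05 × 2.63) = 0.089 / 3.51 = 0.0253 V⁻¹.

λ = 0.0253 V⁻¹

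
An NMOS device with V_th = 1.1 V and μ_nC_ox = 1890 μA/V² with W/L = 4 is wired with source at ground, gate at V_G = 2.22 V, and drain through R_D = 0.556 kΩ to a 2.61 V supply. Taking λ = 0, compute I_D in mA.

V_GS = V_G = 2.22 V, so V_ov = 2.22 − 1.1 = 1.12 V.
k_n = μ_nC_ox · (W/L) = 7.56 mA/V².
Assume saturation: I_D = ½ k_n V_ov² = 0.5 × 7.56 × 1.12² = 4.74 mA, giving V_DS = V_DD − I_D R_D = 2.61 − 4.74 × 0.556 = -0.0263 V.
But -0.0263 V < V_ov = 1.12 V, so the device is actually in triode.
In triode I_D = k_n[V_ov V_DS − ½ V_DS²] and I_D = (V_DD − V_DS)/R_D. Equating: 2.1 V_DS² − 5.708 V_DS + 2.61 = 0, giving V_DS = 0.582 V (the root below V_ov).
I_D = (2.61 − 0.582) / 0.556 = 3.65 mA.

I_D = 3.65 mA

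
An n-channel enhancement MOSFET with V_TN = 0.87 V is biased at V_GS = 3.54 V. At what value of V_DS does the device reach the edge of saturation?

V_DS,sat = 2.67 V

The boundary between triode and saturation is V_DS = V_GS − V_TN = V_ov.
V_ov = 3.54 − 0.87 = 2.67 V.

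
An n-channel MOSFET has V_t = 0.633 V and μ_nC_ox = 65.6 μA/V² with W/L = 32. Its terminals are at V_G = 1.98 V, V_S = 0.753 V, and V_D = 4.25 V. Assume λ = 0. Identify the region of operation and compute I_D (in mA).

V_GS = V_G − V_S = 1.98 − 0.753 = 1.23 V; V_DS = V_D − V_S = 4.25 − 0.753 = 3.5 V.
k_n = μ_nC_ox · (W/L) = 2.099 mA/V².
V_ov = V_GS − V_t = 1.23 − 0.633 = 0.594 V.
Since V_DS = 3.5 V ≥ V_ov = 0.594 V, the device is in saturation.
I_D = ½ k_n V_ov² = 0.5 × 2.099 × 0.594² = 0.37 mA.

Saturation; I_D = 0.370 mA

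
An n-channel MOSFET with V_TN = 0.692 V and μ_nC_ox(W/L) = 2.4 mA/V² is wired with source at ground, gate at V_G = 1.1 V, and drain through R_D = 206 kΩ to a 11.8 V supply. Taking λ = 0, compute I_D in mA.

I_D = 0.0570 mA

V_GS = V_G = 1.1 V, so V_ov = 1.1 − 0.692 = 0.408 V.
Assume saturation: I_D = ½ k_n V_ov² = 0.5 × 2.4 × 0.408² = 0.2 mA, giving V_DS = V_DD − I_D R_D = 11.8 − 0.2 × 206 = -29.3 V.
But -29.3 V < V_ov = 0.408 V, so the device is actually in triode.
In triode I_D = k_n[V_ov V_DS − ½ V_DS²] and I_D = (V_DD − V_DS)/R_D. Equating: 247 V_DS² − 202.7 V_DS + 11.8 = 0, giving V_DS = 0.0631 V (the root below V_ov).
I_D = (11.8 − 0.0631) / 206 = 0.057 mA.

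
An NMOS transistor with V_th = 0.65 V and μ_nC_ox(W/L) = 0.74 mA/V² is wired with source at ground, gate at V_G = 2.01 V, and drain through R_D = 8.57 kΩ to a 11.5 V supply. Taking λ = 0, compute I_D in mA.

I_D = 0.684 mA

V_GS = V_G = 2.01 V, so V_ov = 2.01 − 0.65 = 1.36 V.
Assume saturation: I_D = ½ k_n V_ov² = 0.5 × 0.74 × 1.36² = 0.684 mA, giving V_DS = V_DD − I_D R_D = 11.5 − 0.684 × 8.57 = 5.64 V.
V_DS = 5.64 V ≥ V_ov = 1.36 V, confirming saturation.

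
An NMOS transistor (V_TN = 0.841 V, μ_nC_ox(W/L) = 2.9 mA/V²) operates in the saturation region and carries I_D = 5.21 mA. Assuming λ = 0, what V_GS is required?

V_GS = 2.74 V

In saturation I_D = ½ k_n (V_GS − V_TN)², so V_GS − V_TN = √(2 I_D / k_n) = √(2 × 5.21 / 2.9) = 1.9 V.
V_GS = 0.841 + 1.9 = 2.74 V.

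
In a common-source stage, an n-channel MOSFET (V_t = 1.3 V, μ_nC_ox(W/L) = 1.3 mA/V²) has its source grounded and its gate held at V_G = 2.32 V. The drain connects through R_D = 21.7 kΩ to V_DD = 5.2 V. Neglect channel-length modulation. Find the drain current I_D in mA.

V_GS = V_G = 2.32 V, so V_ov = 2.32 − 1.3 = 1.02 V.
Assume saturation: I_D = ½ k_n V_ov² = 0.5 × 1.3 × 1.02² = 0.676 mA, giving V_DS = V_DD − I_D R_D = 5.2 − 0.676 × 21.7 = -9.47 V.
But -9.47 V < V_ov = 1.02 V, so the device is actually in triode.
In triode I_D = k_n[V_ov V_DS − ½ V_DS²] and I_D = (V_DD − V_DS)/R_D. Equating: 14.1 V_DS² − 29.77 V_DS + 5.2 = 0, giving V_DS = 0.192 V (the root below V_ov).
I_D = (5.2 − 0.192) / 21.7 = 0.231 mA.

I_D = 0.231 mA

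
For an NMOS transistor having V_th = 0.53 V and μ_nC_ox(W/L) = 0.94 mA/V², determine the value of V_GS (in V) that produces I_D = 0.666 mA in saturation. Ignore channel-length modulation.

V_GS = 1.72 V

In saturation I_D = ½ k_n (V_GS − V_th)², so V_GS − V_th = √(2 I_D / k_n) = √(2 × 0.666 / 0.94) = 1.19 V.
V_GS = 0.53 + 1.19 = 1.72 V.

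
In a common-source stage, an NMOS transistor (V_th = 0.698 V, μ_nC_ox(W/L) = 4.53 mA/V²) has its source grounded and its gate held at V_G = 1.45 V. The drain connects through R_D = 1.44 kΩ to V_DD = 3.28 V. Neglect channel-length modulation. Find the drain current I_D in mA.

I_D = 1.28 mA

V_GS = V_G = 1.45 V, so V_ov = 1.45 − 0.698 = 0.752 V.
Assume saturation: I_D = ½ k_n V_ov² = 0.5 × 4.53 × 0.752² = 1.28 mA, giving V_DS = V_DD − I_D R_D = 3.28 − 1.28 × 1.44 = 1.44 V.
V_DS = 1.44 V ≥ V_ov = 0.752 V, confirming saturation.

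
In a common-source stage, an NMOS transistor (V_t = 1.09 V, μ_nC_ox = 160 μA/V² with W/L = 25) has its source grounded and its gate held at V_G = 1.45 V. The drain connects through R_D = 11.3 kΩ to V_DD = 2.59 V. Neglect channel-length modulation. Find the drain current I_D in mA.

I_D = 0.211 mA

V_GS = V_G = 1.45 V, so V_ov = 1.45 − 1.09 = 0.36 V.
k_n = μ_nC_ox · (W/L) = 4 mA/V².
Assume saturation: I_D = ½ k_n V_ov² = 0.5 × 4 × 0.36² = 0.259 mA, giving V_DS = V_DD − I_D R_D = 2.59 − 0.259 × 11.3 = -0.339 V.
But -0.339 V < V_ov = 0.36 V, so the device is actually in triode.
In triode I_D = k_n[V_ov V_DS − ½ V_DS²] and I_D = (V_DD − V_DS)/R_D. Equating: 22.6 V_DS² − 17.27 V_DS + 2.59 = 0, giving V_DS = 0.205 V (the root below V_ov).
I_D = (2.59 − 0.205) / 11.3 = 0.211 mA.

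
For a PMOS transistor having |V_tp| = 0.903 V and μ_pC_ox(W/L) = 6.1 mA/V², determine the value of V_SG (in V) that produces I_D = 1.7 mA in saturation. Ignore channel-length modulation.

In saturation I_D = ½ k_p (V_SG − |V_tp|)², so V_SG − |V_tp| = √(2 I_D / k_p) = √(2 × 1.7 / 6.1) = 0.747 V.
V_SG = 0.903 + 0.747 = 1.65 V.

V_SG = 1.65 V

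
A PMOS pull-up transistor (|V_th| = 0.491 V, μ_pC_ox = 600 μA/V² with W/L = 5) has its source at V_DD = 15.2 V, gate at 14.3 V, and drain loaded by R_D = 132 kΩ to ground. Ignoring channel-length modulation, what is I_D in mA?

I_D = 0.114 mA

V_SG = V_DD − V_G = 15.2 − 14.3 = 0.9 V, so V_ov = 0.9 − 0.491 = 0.409 V.
k_p = μ_pC_ox · (W/L) = 3 mA/V².
Assume saturation: I_D = ½ k_p V_ov² = 0.5 × 3 × 0.409² = 0.251 mA, giving V_SD = V_DD − I_D R_D = 15.2 − 0.251 × 132 = -17.9 V.
But -17.9 V < V_ov = 0.409 V, so the device is actually in triode.
In triode I_D = k_p[V_ov V_SD − ½ V_SD²] and I_D = (V_DD − V_SD)/R_D. Equating: 198 V_SD² − 163 V_SD + 15.2 = 0, giving V_SD = 0.107 V (the root below V_ov).
I_D = (15.2 − 0.107) / 132 = 0.114 mA.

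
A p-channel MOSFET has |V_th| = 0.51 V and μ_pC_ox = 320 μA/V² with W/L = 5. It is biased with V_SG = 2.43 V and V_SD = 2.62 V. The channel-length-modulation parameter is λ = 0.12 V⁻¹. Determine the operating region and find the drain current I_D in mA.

Saturation; I_D = 3.88 mA

k_p = μ_pC_ox · (W/L) = 1.6 mA/V².
V_ov = V_SG − |V_th| = 2.43 − 0.51 = 1.92 V.
Since V_SD = 2.62 V ≥ V_ov = 1.92 V, the device is in saturation.
I_D = ½ k_p V_ov² (1 + λ V_SD) = 0.5 × 1.6 × 1.92² × (1 + 0.12 × 2.62) = 3.88 mA.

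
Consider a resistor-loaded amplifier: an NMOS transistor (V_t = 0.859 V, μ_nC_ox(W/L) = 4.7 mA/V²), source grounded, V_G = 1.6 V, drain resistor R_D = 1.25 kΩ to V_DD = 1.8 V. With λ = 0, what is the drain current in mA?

I_D = 1.08 mA

V_GS = V_G = 1.6 V, so V_ov = 1.6 − 0.859 = 0.741 V.
Assume saturation: I_D = ½ k_n V_ov² = 0.5 × 4.7 × 0.741² = 1.29 mA, giving V_DS = V_DD − I_D R_D = 1.8 − 1.29 × 1.25 = 0.187 V.
But 0.187 V < V_ov = 0.741 V, so the device is actually in triode.
In triode I_D = k_n[V_ov V_DS − ½ V_DS²] and I_D = (V_DD − V_DS)/R_D. Equating: 2.94 V_DS² − 5.353 V_DS + 1.8 = 0, giving V_DS = 0.445 V (the root below V_ov).
I_D = (1.8 − 0.445) / 1.25 = 1.08 mA.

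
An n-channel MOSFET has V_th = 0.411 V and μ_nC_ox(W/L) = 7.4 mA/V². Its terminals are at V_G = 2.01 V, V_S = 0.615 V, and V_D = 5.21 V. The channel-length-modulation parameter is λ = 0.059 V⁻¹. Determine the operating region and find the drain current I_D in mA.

V_GS = V_G − V_S = 2.01 − 0.615 = 1.39 V; V_DS = V_D − V_S = 5.21 − 0.615 = 4.59 V.
V_ov = V_GS − V_th = 1.39 − 0.411 = 0.984 V.
Since V_DS = 4.59 V ≥ V_ov = 0.984 V, the device is in saturation.
I_D = ½ k_n V_ov² (1 + λ V_DS) = 0.5 × 7.4 × 0.984² × (1 + 0.059 × 4.59) = 4.55 mA.

Saturation; I_D = 4.55 mA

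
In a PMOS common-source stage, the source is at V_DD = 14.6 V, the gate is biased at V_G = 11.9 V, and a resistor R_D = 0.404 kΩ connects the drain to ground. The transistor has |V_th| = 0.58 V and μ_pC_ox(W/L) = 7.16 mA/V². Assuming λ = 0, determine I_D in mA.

I_D = 16.1 mA

V_SG = V_DD − V_G = 14.6 − 11.9 = 2.7 V, so V_ov = 2.7 − 0.58 = 2.12 V.
Assume saturation: I_D = ½ k_p V_ov² = 0.5 × 7.16 × 2.12² = 16.1 mA, giving V_SD = V_DD − I_D R_D = 14.6 − 16.1 × 0.404 = 8.1 V.
V_SD = 8.1 V ≥ V_ov = 2.12 V, confirming saturation.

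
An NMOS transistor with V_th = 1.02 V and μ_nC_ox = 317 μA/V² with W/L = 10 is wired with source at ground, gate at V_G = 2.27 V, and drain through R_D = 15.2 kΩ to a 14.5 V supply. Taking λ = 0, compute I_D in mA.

I_D = 0.937 mA

V_GS = V_G = 2.27 V, so V_ov = 2.27 − 1.02 = 1.25 V.
k_n = μ_nC_ox · (W/L) = 3.17 mA/V².
Assume saturation: I_D = ½ k_n V_ov² = 0.5 × 3.17 × 1.25² = 2.48 mA, giving V_DS = V_DD − I_D R_D = 14.5 − 2.48 × 15.2 = -23.1 V.
But -23.1 V < V_ov = 1.25 V, so the device is actually in triode.
In triode I_D = k_n[V_ov V_DS − ½ V_DS²] and I_D = (V_DD − V_DS)/R_D. Equating: 24.1 V_DS² − 61.23 V_DS + 14.5 = 0, giving V_DS = 0.264 V (the root below V_ov).
I_D = (14.5 − 0.264) / 15.2 = 0.937 mA.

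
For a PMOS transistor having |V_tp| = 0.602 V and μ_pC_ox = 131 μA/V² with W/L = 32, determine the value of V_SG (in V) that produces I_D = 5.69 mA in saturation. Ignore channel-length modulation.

V_SG = 2.25 V

k_p = μ_pC_ox · (W/L) = 4.192 mA/V².
In saturation I_D = ½ k_p (V_SG − |V_tp|)², so V_SG − |V_tp| = √(2 I_D / k_p) = √(2 × 5.69 / 4.192) = 1.65 V.
V_SG = 0.602 + 1.65 = 2.25 V.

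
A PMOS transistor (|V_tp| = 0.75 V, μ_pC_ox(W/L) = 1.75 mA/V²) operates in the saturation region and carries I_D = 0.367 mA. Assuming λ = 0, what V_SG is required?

V_SG = 1.40 V

In saturation I_D = ½ k_p (V_SG − |V_tp|)², so V_SG − |V_tp| = √(2 I_D / k_p) = √(2 × 0.367 / 1.75) = 0.648 V.
V_SG = 0.75 + 0.648 = 1.4 V.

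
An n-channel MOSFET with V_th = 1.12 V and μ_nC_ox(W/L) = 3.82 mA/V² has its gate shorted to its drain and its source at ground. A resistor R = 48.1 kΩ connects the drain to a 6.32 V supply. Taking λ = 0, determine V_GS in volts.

V_GS = 1.35 V

With gate tied to drain, V_GS = V_DS ≥ V_GS − V_th, so the device is in saturation.
KCL at the drain: ½ k_n (V_GS − V_th)² = (V_DD − V_GS)/R.
Let x = V_GS − 1.12. Then 91.9 x² + x − 5.2 = 0, giving x = 0.233 V (positive root), so V_GS = 1.35 V.
I_D = (V_DD − V_GS)/R = (6.32 − 1.35) / 48.1 = 0.103 mA.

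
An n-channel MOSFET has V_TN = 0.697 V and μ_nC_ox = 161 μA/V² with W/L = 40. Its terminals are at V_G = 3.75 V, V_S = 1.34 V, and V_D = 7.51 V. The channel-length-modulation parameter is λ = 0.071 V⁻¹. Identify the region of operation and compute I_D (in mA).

V_GS = V_G − V_S = 3.75 − 1.34 = 2.41 V; V_DS = V_D − V_S = 7.51 − 1.34 = 6.17 V.
k_n = μ_nC_ox · (W/L) = 6.44 mA/V².
V_ov = V_GS − V_TN = 2.41 − 0.697 = 1.71 V.
Since V_DS = 6.17 V ≥ V_ov = 1.71 V, the device is in saturation.
I_D = ½ k_n V_ov² (1 + λ V_DS) = 0.5 × 6.44 × 1.71² × (1 + 0.071 × 6.17) = 13.6 mA.

Saturation; I_D = 13.6 mA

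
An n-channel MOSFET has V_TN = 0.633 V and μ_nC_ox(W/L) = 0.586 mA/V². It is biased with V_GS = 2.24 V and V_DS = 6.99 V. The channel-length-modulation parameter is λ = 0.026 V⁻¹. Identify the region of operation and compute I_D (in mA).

V_ov = V_GS − V_TN = 2.24 − 0.633 = 1.61 V.
Since V_DS = 6.99 V ≥ V_ov = 1.61 V, the device is in saturation.
I_D = ½ k_n V_ov² (1 + λ V_DS) = 0.5 × 0.586 × 1.61² × (1 + 0.026 × 6.99) = 0.894 mA.

Saturation; I_D = 0.894 mA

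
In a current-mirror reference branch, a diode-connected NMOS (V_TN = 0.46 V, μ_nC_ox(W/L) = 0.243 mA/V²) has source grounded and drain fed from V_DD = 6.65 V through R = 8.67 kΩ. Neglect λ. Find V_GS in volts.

V_GS = 2.46 V

With gate tied to drain, V_GS = V_DS ≥ V_GS − V_TN, so the device is in saturation.
KCL at the drain: ½ k_n (V_GS − V_TN)² = (V_DD − V_GS)/R.
Let x = V_GS − 0.46. Then 1.05 x² + x − 6.19 = 0, giving x = 2 V (positive root), so V_GS = 2.46 V.
I_D = (V_DD − V_GS)/R = (6.65 − 2.46) / 8.67 = 0.484 mA.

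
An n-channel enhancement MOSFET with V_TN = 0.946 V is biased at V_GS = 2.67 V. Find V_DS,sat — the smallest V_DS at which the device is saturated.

V_DS,sat = 1.72 V

The boundary between triode and saturation is V_DS = V_GS − V_TN = V_ov.
V_ov = 2.67 − 0.946 = 1.72 V.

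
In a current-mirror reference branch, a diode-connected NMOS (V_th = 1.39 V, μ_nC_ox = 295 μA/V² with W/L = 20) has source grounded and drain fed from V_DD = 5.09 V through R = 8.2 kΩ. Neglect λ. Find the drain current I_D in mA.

With gate tied to drain, V_GS = V_DS ≥ V_GS − V_th, so the device is in saturation.
k_n = μ_nC_ox · (W/L) = 5.9 mA/V².
KCL at the drain: ½ k_n (V_GS − V_th)² = (V_DD − V_GS)/R.
Let x = V_GS − 1.39. Then 24.2 x² + x − 3.7 = 0, giving x = 0.371 V (positive root), so V_GS = 1.76 V.
I_D = (V_DD − V_GS)/R = (5.09 − 1.76) / 8.2 = 0.406 mA.

I_D = 0.406 mA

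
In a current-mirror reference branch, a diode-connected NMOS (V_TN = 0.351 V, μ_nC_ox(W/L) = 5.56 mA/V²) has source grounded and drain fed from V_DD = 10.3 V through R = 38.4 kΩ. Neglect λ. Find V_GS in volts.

With gate tied to drain, V_GS = V_DS ≥ V_GS − V_TN, so the device is in saturation.
KCL at the drain: ½ k_n (V_GS − V_TN)² = (V_DD − V_GS)/R.
Let x = V_GS − 0.351. Then 107 x² + x − 9.949 = 0, giving x = 0.301 V (positive root), so V_GS = 0.652 V.
I_D = (V_DD − V_GS)/R = (10.3 − 0.652) / 38.4 = 0.251 mA.

V_GS = 0.652 V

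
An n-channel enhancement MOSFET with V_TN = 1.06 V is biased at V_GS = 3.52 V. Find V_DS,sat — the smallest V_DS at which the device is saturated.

The boundary between triode and saturation is V_DS = V_GS − V_TN = V_ov.
V_ov = 3.52 − 1.06 = 2.46 V.

V_DS,sat = 2.46 V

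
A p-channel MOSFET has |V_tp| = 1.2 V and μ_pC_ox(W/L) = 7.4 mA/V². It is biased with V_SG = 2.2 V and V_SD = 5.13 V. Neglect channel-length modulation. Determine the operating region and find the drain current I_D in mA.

V_ov = V_SG − |V_tp| = 2.2 − 1.2 = 1 V.
Since V_SD = 5.13 V ≥ V_ov = 1 V, the device is in saturation.
I_D = ½ k_p V_ov² = 0.5 × 7.4 × 1² = 3.7 mA.

Saturation; I_D = 3.70 mA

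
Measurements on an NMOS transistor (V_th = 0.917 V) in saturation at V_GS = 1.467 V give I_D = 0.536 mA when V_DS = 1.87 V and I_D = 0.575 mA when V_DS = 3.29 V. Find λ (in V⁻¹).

With V_GS fixed, I_D ∝ (1 + λ V_DS) in saturation, so I_D2/I_D1 = (1 + λ V_DS2)/(1 + λ V_DS1).
0.575/0.536 = 1.073 = (1 + 3.29 λ)/(1 + 1.87 λ).
Solving: λ (I_D1 V_DS2 − I_D2 V_DS1) = I_D2 − I_D1, so λ = (0.575 − 0.536) / (0.536 × 3.29 − 0.575 × 1.87) = 0.039 / 0.688 = 0.0567 V⁻¹.

λ = 0.0567 V⁻¹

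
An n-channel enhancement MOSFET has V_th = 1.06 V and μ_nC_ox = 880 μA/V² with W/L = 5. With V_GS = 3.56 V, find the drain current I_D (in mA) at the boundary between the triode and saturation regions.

I_D = 13.8 mA

At the boundary V_DS = V_ov = V_GS − V_th = 3.56 − 1.06 = 2.5 V.
k_n = μ_nC_ox · (W/L) = 4.4 mA/V².
I_D = ½ k_n V_ov² = 0.5 × 4.4 × 2.5² = 13.8 mA.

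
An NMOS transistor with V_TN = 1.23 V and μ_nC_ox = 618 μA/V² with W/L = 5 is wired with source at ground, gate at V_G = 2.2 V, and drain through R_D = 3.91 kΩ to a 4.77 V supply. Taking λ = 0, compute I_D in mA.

V_GS = V_G = 2.2 V, so V_ov = 2.2 − 1.23 = 0.97 V.
k_n = μ_nC_ox · (W/L) = 3.09 mA/V².
Assume saturation: I_D = ½ k_n V_ov² = 0.5 × 3.09 × 0.97² = 1.45 mA, giving V_DS = V_DD − I_D R_D = 4.77 − 1.45 × 3.91 = -0.914 V.
But -0.914 V < V_ov = 0.97 V, so the device is actually in triode.
In triode I_D = k_n[V_ov V_DS − ½ V_DS²] and I_D = (V_DD − V_DS)/R_D. Equating: 6.04 V_DS² − 12.72 V_DS + 4.77 = 0, giving V_DS = 0.488 V (the root below V_ov).
I_D = (4.77 − 0.488) / 3.91 = 1.1 mA.

I_D = 1.10 mA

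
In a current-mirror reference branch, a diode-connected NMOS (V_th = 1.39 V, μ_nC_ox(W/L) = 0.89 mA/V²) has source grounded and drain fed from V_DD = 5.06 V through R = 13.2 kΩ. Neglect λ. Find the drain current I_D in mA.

I_D = 0.224 mA

With gate tied to drain, V_GS = V_DS ≥ V_GS − V_th, so the device is in saturation.
KCL at the drain: ½ k_n (V_GS − V_th)² = (V_DD − V_GS)/R.
Let x = V_GS − 1.39. Then 5.87 x² + x − 3.67 = 0, giving x = 0.71 V (positive root), so V_GS = 2.1 V.
I_D = (V_DD − V_GS)/R = (5.06 − 2.1) / 13.2 = 0.224 mA.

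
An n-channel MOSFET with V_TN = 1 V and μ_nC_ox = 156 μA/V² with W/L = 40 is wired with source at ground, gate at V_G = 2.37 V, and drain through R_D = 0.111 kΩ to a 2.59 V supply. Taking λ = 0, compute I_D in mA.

V_GS = V_G = 2.37 V, so V_ov = 2.37 − 1 = 1.37 V.
k_n = μ_nC_ox · (W/L) = 6.24 mA/V².
Assume saturation: I_D = ½ k_n V_ov² = 0.5 × 6.24 × 1.37² = 5.86 mA, giving V_DS = V_DD − I_D R_D = 2.59 − 5.86 × 0.111 = 1.94 V.
V_DS = 1.94 V ≥ V_ov = 1.37 V, confirming saturation.

I_D = 5.86 mA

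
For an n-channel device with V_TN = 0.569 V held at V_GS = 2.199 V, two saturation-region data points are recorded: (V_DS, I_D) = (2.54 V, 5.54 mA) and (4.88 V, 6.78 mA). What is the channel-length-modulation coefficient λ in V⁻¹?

λ = 0.126 V⁻¹

With V_GS fixed, I_D ∝ (1 + λ V_DS) in saturation, so I_D2/I_D1 = (1 + λ V_DS2)/(1 + λ V_DS1).
6.78/5.54 = 1.224 = (1 + 4.88 λ)/(1 + 2.54 λ).
Solving: λ (I_D1 V_DS2 − I_D2 V_DS1) = I_D2 − I_D1, so λ = (6.78 − 5.54) / (5.54 × 4.88 − 6.78 × 2.54) = 1.24 / 9.81 = 0.126 V⁻¹.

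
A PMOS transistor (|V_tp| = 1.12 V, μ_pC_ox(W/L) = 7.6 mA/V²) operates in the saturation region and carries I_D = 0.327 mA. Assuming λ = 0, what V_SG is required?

In saturation I_D = ½ k_p (V_SG − |V_tp|)², so V_SG − |V_tp| = √(2 I_D / k_p) = √(2 × 0.327 / 7.6) = 0.293 V.
V_SG = 1.12 + 0.293 = 1.41 V.

V_SG = 1.41 V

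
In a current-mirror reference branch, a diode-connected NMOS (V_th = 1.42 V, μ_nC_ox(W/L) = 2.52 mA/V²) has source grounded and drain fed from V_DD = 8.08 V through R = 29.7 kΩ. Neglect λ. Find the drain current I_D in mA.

I_D = 0.210 mA

With gate tied to drain, V_GS = V_DS ≥ V_GS − V_th, so the device is in saturation.
KCL at the drain: ½ k_n (V_GS − V_th)² = (V_DD − V_GS)/R.
Let x = V_GS − 1.42. Then 37.4 x² + x − 6.66 = 0, giving x = 0.409 V (positive root), so V_GS = 1.83 V.
I_D = (V_DD − V_GS)/R = (8.08 − 1.83) / 29.7 = 0.21 mA.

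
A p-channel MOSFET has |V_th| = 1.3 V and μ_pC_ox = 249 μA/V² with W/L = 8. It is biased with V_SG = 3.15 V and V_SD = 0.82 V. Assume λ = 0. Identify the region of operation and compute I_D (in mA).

Triode; I_D = 2.35 mA

k_p = μ_pC_ox · (W/L) = 1.992 mA/V².
V_ov = V_SG − |V_th| = 3.15 − 1.3 = 1.85 V.
Since V_SD = 0.82 V < V_ov = 1.85 V, the device is in the triode region.
I_D = k_p [V_ov · V_SD − ½ V_SD²] = 1.992 × [1.85 × 0.82 − 0.5 × 0.82²] = 2.35 mA.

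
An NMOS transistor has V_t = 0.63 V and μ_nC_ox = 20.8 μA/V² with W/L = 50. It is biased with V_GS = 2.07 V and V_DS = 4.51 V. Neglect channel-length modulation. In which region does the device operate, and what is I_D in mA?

k_n = μ_nC_ox · (W/L) = 1.04 mA/V².
V_ov = V_GS − V_t = 2.07 − 0.63 = 1.44 V.
Since V_DS = 4.51 V ≥ V_ov = 1.44 V, the device is in saturation.
I_D = ½ k_n V_ov² = 0.5 × 1.04 × 1.44² = 1.08 mA.

Saturation; I_D = 1.08 mA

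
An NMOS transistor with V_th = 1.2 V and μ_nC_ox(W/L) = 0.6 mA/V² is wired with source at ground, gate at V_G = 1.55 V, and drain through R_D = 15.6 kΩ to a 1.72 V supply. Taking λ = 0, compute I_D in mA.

I_D = 0.0368 mA

V_GS = V_G = 1.55 V, so V_ov = 1.55 − 1.2 = 0.35 V.
Assume saturation: I_D = ½ k_n V_ov² = 0.5 × 0.6 × 0.35² = 0.0368 mA, giving V_DS = V_DD − I_D R_D = 1.72 − 0.0368 × 15.6 = 1.15 V.
V_DS = 1.15 V ≥ V_ov = 0.35 V, confirming saturation.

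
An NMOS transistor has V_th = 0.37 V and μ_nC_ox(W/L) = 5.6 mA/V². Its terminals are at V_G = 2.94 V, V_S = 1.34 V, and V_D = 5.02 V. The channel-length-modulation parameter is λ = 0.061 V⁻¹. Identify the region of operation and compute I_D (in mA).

V_GS = V_G − V_S = 2.94 − 1.34 = 1.6 V; V_DS = V_D − V_S = 5.02 − 1.34 = 3.68 V.
V_ov = V_GS − V_th = 1.6 − 0.37 = 1.23 V.
Since V_DS = 3.68 V ≥ V_ov = 1.23 V, the device is in saturation.
I_D = ½ k_n V_ov² (1 + λ V_DS) = 0.5 × 5.6 × 1.23² × (1 + 0.061 × 3.68) = 5.19 mA.

Saturation; I_D = 5.19 mA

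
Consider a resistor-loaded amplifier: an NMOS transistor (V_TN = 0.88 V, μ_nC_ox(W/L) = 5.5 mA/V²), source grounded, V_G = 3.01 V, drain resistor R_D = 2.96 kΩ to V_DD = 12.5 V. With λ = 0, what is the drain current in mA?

I_D = 4.09 mA

V_GS = V_G = 3.01 V, so V_ov = 3.01 − 0.88 = 2.13 V.
Assume saturation: I_D = ½ k_n V_ov² = 0.5 × 5.5 × 2.13² = 12.5 mA, giving V_DS = V_DD − I_D R_D = 12.5 − 12.5 × 2.96 = -24.4 V.
But -24.4 V < V_ov = 2.13 V, so the device is actually in triode.
In triode I_D = k_n[V_ov V_DS − ½ V_DS²] and I_D = (V_DD − V_DS)/R_D. Equating: 8.14 V_DS² − 35.68 V_DS + 12.5 = 0, giving V_DS = 0.384 V (the root below V_ov).
I_D = (12.5 − 0.384) / 2.96 = 4.09 mA.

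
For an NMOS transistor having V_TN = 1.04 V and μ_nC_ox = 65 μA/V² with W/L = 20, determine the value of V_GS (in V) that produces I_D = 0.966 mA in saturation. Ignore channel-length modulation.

V_GS = 2.26 V

k_n = μ_nC_ox · (W/L) = 1.3 mA/V².
In saturation I_D = ½ k_n (V_GS − V_TN)², so V_GS − V_TN = √(2 I_D / k_n) = √(2 × 0.966 / 1.3) = 1.22 V.
V_GS = 1.04 + 1.22 = 2.26 V.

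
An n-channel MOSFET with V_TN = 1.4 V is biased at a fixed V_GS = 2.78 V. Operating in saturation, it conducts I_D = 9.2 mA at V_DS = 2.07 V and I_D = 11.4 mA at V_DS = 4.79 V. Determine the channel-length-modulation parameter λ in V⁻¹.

With V_GS fixed, I_D ∝ (1 + λ V_DS) in saturation, so I_D2/I_D1 = (1 + λ V_DS2)/(1 + λ V_DS1).
11.4/9.2 = 1.239 = (1 + 4.79 λ)/(1 + 2.07 λ).
Solving: λ (I_D1 V_DS2 − I_D2 V_DS1) = I_D2 − I_D1, so λ = (11.4 − 9.2) / (9.2 × 4.79 − 11.4 × 2.07) = 2.2 / 20.5 = 0.107 V⁻¹.

λ = 0.107 V⁻¹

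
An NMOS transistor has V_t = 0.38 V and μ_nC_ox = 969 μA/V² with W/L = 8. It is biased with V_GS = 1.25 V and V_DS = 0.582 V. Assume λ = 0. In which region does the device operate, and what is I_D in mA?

Triode; I_D = 2.61 mA

k_n = μ_nC_ox · (W/L) = 7.752 mA/V².
V_ov = V_GS − V_t = 1.25 − 0.38 = 0.87 V.
Since V_DS = 0.582 V < V_ov = 0.87 V, the device is in the triode region.
I_D = k_n [V_ov · V_DS − ½ V_DS²] = 7.752 × [0.87 × 0.582 − 0.5 × 0.582²] = 2.61 mA.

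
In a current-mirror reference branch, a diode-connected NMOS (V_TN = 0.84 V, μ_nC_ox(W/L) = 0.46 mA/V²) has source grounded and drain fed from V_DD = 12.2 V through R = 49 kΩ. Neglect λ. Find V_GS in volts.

V_GS = 1.80 V

With gate tied to drain, V_GS = V_DS ≥ V_GS − V_TN, so the device is in saturation.
KCL at the drain: ½ k_n (V_GS − V_TN)² = (V_DD − V_GS)/R.
Let x = V_GS − 0.84. Then 11.3 x² + x − 11.36 = 0, giving x = 0.961 V (positive root), so V_GS = 1.8 V.
I_D = (V_DD − V_GS)/R = (12.2 − 1.8) / 49 = 0.212 mA.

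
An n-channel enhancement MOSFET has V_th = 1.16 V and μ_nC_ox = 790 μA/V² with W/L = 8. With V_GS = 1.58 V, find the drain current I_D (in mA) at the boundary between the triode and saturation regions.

I_D = 0.557 mA

At the boundary V_DS = V_ov = V_GS − V_th = 1.58 − 1.16 = 0.42 V.
k_n = μ_nC_ox · (W/L) = 6.32 mA/V².
I_D = ½ k_n V_ov² = 0.5 × 6.32 × 0.42² = 0.557 mA.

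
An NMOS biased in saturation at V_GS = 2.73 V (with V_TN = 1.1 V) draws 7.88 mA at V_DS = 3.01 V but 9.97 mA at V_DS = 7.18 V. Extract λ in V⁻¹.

With V_GS fixed, I_D ∝ (1 + λ V_DS) in saturation, so I_D2/I_D1 = (1 + λ V_DS2)/(1 + λ V_DS1).
9.97/7.88 = 1.265 = (1 + 7.18 λ)/(1 + 3.01 λ).
Solving: λ (I_D1 V_DS2 − I_D2 V_DS1) = I_D2 − I_D1, so λ = (9.97 − 7.88) / (7.88 × 7.18 − 9.97 × 3.01) = 2.09 / 26.6 = 0.0787 V⁻¹.

λ = 0.0787 V⁻¹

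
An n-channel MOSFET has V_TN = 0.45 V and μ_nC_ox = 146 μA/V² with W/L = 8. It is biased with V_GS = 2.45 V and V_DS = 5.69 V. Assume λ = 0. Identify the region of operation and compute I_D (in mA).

k_n = μ_nC_ox · (W/L) = 1.168 mA/V².
V_ov = V_GS − V_TN = 2.45 − 0.45 = 2 V.
Since V_DS = 5.69 V ≥ V_ov = 2 V, the device is in saturation.
I_D = ½ k_n V_ov² = 0.5 × 1.168 × 2² = 2.34 mA.

Saturation; I_D = 2.34 mA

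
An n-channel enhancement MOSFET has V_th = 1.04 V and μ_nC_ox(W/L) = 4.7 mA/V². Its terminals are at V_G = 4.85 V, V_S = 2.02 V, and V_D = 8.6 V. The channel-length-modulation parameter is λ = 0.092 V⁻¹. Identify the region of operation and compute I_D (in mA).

Saturation; I_D = 12.1 mA

V_GS = V_G − V_S = 4.85 − 2.02 = 2.83 V; V_DS = V_D − V_S = 8.6 − 2.02 = 6.58 V.
V_ov = V_GS − V_th = 2.83 − 1.04 = 1.79 V.
Since V_DS = 6.58 V ≥ V_ov = 1.79 V, the device is in saturation.
I_D = ½ k_n V_ov² (1 + λ V_DS) = 0.5 × 4.7 × 1.79² × (1 + 0.092 × 6.58) = 12.1 mA.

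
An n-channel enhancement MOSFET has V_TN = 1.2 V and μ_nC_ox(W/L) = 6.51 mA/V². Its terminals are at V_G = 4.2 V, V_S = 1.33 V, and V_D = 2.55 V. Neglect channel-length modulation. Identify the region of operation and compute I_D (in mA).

V_GS = V_G − V_S = 4.2 − 1.33 = 2.87 V; V_DS = V_D − V_S = 2.55 − 1.33 = 1.22 V.
V_ov = V_GS − V_TN = 2.87 − 1.2 = 1.67 V.
Since V_DS = 1.22 V < V_ov = 1.67 V, the device is in the triode region.
I_D = k_n [V_ov · V_DS − ½ V_DS²] = 6.51 × [1.67 × 1.22 − 0.5 × 1.22²] = 8.42 mA.

Triode; I_D = 8.42 mA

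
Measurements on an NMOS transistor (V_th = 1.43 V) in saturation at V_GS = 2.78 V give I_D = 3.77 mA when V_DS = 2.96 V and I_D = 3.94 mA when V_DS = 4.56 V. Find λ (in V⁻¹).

λ = 0.0307 V⁻¹

With V_GS fixed, I_D ∝ (1 + λ V_DS) in saturation, so I_D2/I_D1 = (1 + λ V_DS2)/(1 + λ V_DS1).
3.94/3.77 = 1.045 = (1 + 4.56 λ)/(1 + 2.96 λ).
Solving: λ (I_D1 V_DS2 − I_D2 V_DS1) = I_D2 − I_D1, so λ = (3.94 − 3.77) / (3.77 × 4.56 − 3.94 × 2.96) = 0.17 / 5.53 = 0.0307 V⁻¹.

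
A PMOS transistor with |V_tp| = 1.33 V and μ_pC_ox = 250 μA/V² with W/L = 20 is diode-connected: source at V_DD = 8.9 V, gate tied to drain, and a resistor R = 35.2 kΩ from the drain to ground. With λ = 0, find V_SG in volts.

V_SG = 1.62 V

With gate tied to drain, V_SG = V_SD ≥ V_SG − |V_tp|, so the device is in saturation.
k_p = μ_pC_ox · (W/L) = 5 mA/V².
KCL at the drain: ½ k_p (V_SG − |V_tp|)² = (V_DD − V_SG)/R.
Let x = V_SG − 1.33. Then 88 x² + x − 7.57 = 0, giving x = 0.288 V (positive root), so V_SG = 1.62 V.
I_D = (V_DD − V_SG)/R = (8.9 − 1.62) / 35.2 = 0.207 mA.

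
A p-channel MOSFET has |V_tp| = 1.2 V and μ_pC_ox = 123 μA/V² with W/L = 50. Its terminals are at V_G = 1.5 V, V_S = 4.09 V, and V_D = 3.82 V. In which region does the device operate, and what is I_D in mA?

V_SG = V_S − V_G = 4.09 − 1.5 = 2.59 V; V_SD = V_S − V_D = 4.09 − 3.82 = 0.27 V.
k_p = μ_pC_ox · (W/L) = 6.15 mA/V².
V_ov = V_SG − |V_tp| = 2.59 − 1.2 = 1.39 V.
Since V_SD = 0.27 V < V_ov = 1.39 V, the device is in the triode region.
I_D = k_p [V_ov · V_SD − ½ V_SD²] = 6.15 × [1.39 × 0.27 − 0.5 × 0.27²] = 2.08 mA.

Triode; I_D = 2.08 mA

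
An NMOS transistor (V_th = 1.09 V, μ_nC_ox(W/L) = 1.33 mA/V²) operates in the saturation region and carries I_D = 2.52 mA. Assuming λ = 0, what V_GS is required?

In saturation I_D = ½ k_n (V_GS − V_th)², so V_GS − V_th = √(2 I_D / k_n) = √(2 × 2.52 / 1.33) = 1.95 V.
V_GS = 1.09 + 1.95 = 3.04 V.

V_GS = 3.04 V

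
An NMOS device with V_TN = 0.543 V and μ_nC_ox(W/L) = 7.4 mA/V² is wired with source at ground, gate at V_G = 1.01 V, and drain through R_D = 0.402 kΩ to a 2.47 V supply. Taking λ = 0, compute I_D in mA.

V_GS = V_G = 1.01 V, so V_ov = 1.01 − 0.543 = 0.467 V.
Assume saturation: I_D = ½ k_n V_ov² = 0.5 × 7.4 × 0.467² = 0.807 mA, giving V_DS = V_DD − I_D R_D = 2.47 − 0.807 × 0.402 = 2.15 V.
V_DS = 2.15 V ≥ V_ov = 0.467 V, confirming saturation.

I_D = 0.807 mA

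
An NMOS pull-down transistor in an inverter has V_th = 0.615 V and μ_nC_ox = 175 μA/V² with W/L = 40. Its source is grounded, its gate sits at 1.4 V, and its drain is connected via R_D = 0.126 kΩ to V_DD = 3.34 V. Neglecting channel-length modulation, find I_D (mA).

I_D = 2.16 mA

V_GS = V_G = 1.4 V, so V_ov = 1.4 − 0.615 = 0.785 V.
k_n = μ_nC_ox · (W/L) = 7 mA/V².
Assume saturation: I_D = ½ k_n V_ov² = 0.5 × 7 × 0.785² = 2.16 mA, giving V_DS = V_DD − I_D R_D = 3.34 − 2.16 × 0.126 = 3.07 V.
V_DS = 3.07 V ≥ V_ov = 0.785 V, confirming saturation.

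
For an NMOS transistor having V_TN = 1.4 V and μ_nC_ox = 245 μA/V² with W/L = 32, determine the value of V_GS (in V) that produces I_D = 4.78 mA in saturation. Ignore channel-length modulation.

k_n = μ_nC_ox · (W/L) = 7.84 mA/V².
In saturation I_D = ½ k_n (V_GS − V_TN)², so V_GS − V_TN = √(2 I_D / k_n) = √(2 × 4.78 / 7.84) = 1.1 V.
V_GS = 1.4 + 1.1 = 2.5 V.

V_GS = 2.50 V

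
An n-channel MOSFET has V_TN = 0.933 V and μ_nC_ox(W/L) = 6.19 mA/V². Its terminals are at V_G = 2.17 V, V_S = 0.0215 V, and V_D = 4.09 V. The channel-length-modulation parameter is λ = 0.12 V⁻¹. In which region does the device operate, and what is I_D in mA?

V_GS = V_G − V_S = 2.17 − 0.0215 = 2.15 V; V_DS = V_D − V_S = 4.09 − 0.0215 = 4.07 V.
V_ov = V_GS − V_TN = 2.15 − 0.933 = 1.22 V.
Since V_DS = 4.07 V ≥ V_ov = 1.22 V, the device is in saturation.
I_D = ½ k_n V_ov² (1 + λ V_DS) = 0.5 × 6.19 × 1.22² × (1 + 0.12 × 4.07) = 6.81 mA.

Saturation; I_D = 6.81 mA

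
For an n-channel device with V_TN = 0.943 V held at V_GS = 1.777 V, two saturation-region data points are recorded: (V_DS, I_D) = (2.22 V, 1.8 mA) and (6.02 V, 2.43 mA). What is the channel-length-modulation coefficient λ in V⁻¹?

With V_GS fixed, I_D ∝ (1 + λ V_DS) in saturation, so I_D2/I_D1 = (1 + λ V_DS2)/(1 + λ V_DS1).
2.43/1.8 = 1.35 = (1 + 6.02 λ)/(1 + 2.22 λ).
Solving: λ (I_D1 V_DS2 − I_D2 V_DS1) = I_D2 − I_D1, so λ = (2.43 − 1.8) / (1.8 × 6.02 − 2.43 × 2.22) = 0.63 / 5.44 = 0.116 V⁻¹.

λ = 0.116 V⁻¹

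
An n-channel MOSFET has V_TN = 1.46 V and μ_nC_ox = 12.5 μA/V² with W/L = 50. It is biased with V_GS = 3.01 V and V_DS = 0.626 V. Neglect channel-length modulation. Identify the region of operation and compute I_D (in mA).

k_n = μ_nC_ox · (W/L) = 0.625 mA/V².
V_ov = V_GS − V_TN = 3.01 − 1.46 = 1.55 V.
Since V_DS = 0.626 V < V_ov = 1.55 V, the device is in the triode region.
I_D = k_n [V_ov · V_DS − ½ V_DS²] = 0.625 × [1.55 × 0.626 − 0.5 × 0.626²] = 0.484 mA.

Triode; I_D = 0.484 mA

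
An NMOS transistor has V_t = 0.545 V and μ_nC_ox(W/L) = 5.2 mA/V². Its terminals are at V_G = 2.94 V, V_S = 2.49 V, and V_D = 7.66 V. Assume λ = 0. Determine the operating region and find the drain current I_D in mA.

Cutoff; I_D = 0 mA

V_GS = V_G − V_S = 2.94 − 2.49 = 0.45 V; V_DS = V_D − V_S = 7.66 − 2.49 = 5.17 V.
V_GS = 0.45 V < V_t = 0.545 V, so the transistor is in cutoff.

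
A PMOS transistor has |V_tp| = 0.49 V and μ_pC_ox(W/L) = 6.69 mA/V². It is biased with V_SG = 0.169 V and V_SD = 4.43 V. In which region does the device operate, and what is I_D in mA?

V_SG = 0.169 V < |V_tp| = 0.49 V, so the transistor is in cutoff.

Cutoff; I_D = 0 mA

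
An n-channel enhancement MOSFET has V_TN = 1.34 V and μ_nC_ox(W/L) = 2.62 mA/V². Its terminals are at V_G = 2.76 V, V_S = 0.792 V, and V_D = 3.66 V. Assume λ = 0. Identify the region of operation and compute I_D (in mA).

Saturation; I_D = 0.517 mA

V_GS = V_G − V_S = 2.76 − 0.792 = 1.97 V; V_DS = V_D − V_S = 3.66 − 0.792 = 2.87 V.
V_ov = V_GS − V_TN = 1.97 − 1.34 = 0.628 V.
Since V_DS = 2.87 V ≥ V_ov = 0.628 V, the device is in saturation.
I_D = ½ k_n V_ov² = 0.5 × 2.62 × 0.628² = 0.517 mA.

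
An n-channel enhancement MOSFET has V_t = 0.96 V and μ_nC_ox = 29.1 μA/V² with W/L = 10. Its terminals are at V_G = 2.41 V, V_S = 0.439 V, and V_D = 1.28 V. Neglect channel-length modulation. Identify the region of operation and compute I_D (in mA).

V_GS = V_G − V_S = 2.41 − 0.439 = 1.97 V; V_DS = V_D − V_S = 1.28 − 0.439 = 0.841 V.
k_n = μ_nC_ox · (W/L) = 0.291 mA/V².
V_ov = V_GS − V_t = 1.97 − 0.96 = 1.01 V.
Since V_DS = 0.841 V < V_ov = 1.01 V, the device is in the triode region.
I_D = k_n [V_ov · V_DS − ½ V_DS²] = 0.291 × [1.01 × 0.841 − 0.5 × 0.841²] = 0.145 mA.

Triode; I_D = 0.145 mA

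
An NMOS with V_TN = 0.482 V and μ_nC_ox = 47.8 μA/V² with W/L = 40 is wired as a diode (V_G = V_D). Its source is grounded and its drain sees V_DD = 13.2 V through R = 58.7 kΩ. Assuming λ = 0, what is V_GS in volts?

V_GS = 0.949 V

With gate tied to drain, V_GS = V_DS ≥ V_GS − V_TN, so the device is in saturation.
k_n = μ_nC_ox · (W/L) = 1.912 mA/V².
KCL at the drain: ½ k_n (V_GS − V_TN)² = (V_DD − V_GS)/R.
Let x = V_GS − 0.482. Then 56.1 x² + x − 12.72 = 0, giving x = 0.467 V (positive root), so V_GS = 0.949 V.
I_D = (V_DD − V_GS)/R = (13.2 − 0.949) / 58.7 = 0.209 mA.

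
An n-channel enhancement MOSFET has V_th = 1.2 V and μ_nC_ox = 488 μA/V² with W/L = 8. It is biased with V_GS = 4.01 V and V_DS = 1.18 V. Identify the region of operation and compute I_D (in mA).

Triode; I_D = 10.2 mA

k_n = μ_nC_ox · (W/L) = 3.904 mA/V².
V_ov = V_GS − V_th = 4.01 − 1.2 = 2.81 V.
Since V_DS = 1.18 V < V_ov = 2.81 V, the device is in the triode region.
I_D = k_n [V_ov · V_DS − ½ V_DS²] = 3.904 × [2.81 × 1.18 − 0.5 × 1.18²] = 10.2 mA.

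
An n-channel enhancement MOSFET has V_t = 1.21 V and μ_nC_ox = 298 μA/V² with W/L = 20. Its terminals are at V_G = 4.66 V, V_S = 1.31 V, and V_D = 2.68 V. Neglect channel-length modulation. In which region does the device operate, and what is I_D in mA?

V_GS = V_G − V_S = 4.66 − 1.31 = 3.35 V; V_DS = V_D − V_S = 2.68 − 1.31 = 1.37 V.
k_n = μ_nC_ox · (W/L) = 5.96 mA/V².
V_ov = V_GS − V_t = 3.35 − 1.21 = 2.14 V.
Since V_DS = 1.37 V < V_ov = 2.14 V, the device is in the triode region.
I_D = k_n [V_ov · V_DS − ½ V_DS²] = 5.96 × [2.14 × 1.37 − 0.5 × 1.37²] = 11.9 mA.

Triode; I_D = 11.9 mA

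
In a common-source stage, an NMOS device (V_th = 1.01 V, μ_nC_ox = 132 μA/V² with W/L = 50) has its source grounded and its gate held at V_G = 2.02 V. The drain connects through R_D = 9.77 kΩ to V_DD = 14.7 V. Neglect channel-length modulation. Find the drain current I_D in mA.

I_D = 1.48 mA

V_GS = V_G = 2.02 V, so V_ov = 2.02 − 1.01 = 1.01 V.
k_n = μ_nC_ox · (W/L) = 6.6 mA/V².
Assume saturation: I_D = ½ k_n V_ov² = 0.5 × 6.6 × 1.01² = 3.37 mA, giving V_DS = V_DD − I_D R_D = 14.7 − 3.37 × 9.77 = -18.2 V.
But -18.2 V < V_ov = 1.01 V, so the device is actually in triode.
In triode I_D = k_n[V_ov V_DS − ½ V_DS²] and I_D = (V_DD − V_DS)/R_D. Equating: 32.2 V_DS² − 66.13 V_DS + 14.7 = 0, giving V_DS = 0.254 V (the root below V_ov).
I_D = (14.7 − 0.254) / 9.77 = 1.48 mA.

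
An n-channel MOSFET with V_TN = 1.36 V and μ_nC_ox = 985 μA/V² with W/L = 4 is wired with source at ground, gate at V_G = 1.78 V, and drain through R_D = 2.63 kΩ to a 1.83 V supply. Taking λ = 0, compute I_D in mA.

I_D = 0.348 mA

V_GS = V_G = 1.78 V, so V_ov = 1.78 − 1.36 = 0.42 V.
k_n = μ_nC_ox · (W/L) = 3.94 mA/V².
Assume saturation: I_D = ½ k_n V_ov² = 0.5 × 3.94 × 0.42² = 0.348 mA, giving V_DS = V_DD − I_D R_D = 1.83 − 0.348 × 2.63 = 0.916 V.
V_DS = 0.916 V ≥ V_ov = 0.42 V, confirming saturation.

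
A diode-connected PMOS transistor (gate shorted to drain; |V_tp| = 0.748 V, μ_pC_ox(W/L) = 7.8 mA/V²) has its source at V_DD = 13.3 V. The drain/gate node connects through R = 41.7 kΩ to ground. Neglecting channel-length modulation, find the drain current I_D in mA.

With gate tied to drain, V_SG = V_SD ≥ V_SG − |V_tp|, so the device is in saturation.
KCL at the drain: ½ k_p (V_SG − |V_tp|)² = (V_DD − V_SG)/R.
Let x = V_SG − 0.748. Then 163 x² + x − 12.55 = 0, giving x = 0.275 V (positive root), so V_SG = 1.02 V.
I_D = (V_DD − V_SG)/R = (13.3 − 1.02) / 41.7 = 0.294 mA.

I_D = 0.294 mA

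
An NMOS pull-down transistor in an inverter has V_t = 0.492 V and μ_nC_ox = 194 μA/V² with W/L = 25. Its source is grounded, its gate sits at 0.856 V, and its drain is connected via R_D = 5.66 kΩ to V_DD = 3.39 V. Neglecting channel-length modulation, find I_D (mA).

V_GS = V_G = 0.856 V, so V_ov = 0.856 − 0.492 = 0.364 V.
k_n = μ_nC_ox · (W/L) = 4.85 mA/V².
Assume saturation: I_D = ½ k_n V_ov² = 0.5 × 4.85 × 0.364² = 0.321 mA, giving V_DS = V_DD − I_D R_D = 3.39 − 0.321 × 5.66 = 1.57 V.
V_DS = 1.57 V ≥ V_ov = 0.364 V, confirming saturation.

I_D = 0.321 mA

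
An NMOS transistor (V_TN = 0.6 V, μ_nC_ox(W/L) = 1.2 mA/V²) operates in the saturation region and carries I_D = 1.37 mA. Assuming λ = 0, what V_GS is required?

V_GS = 2.11 V

In saturation I_D = ½ k_n (V_GS − V_TN)², so V_GS − V_TN = √(2 I_D / k_n) = √(2 × 1.37 / 1.2) = 1.51 V.
V_GS = 0.6 + 1.51 = 2.11 V.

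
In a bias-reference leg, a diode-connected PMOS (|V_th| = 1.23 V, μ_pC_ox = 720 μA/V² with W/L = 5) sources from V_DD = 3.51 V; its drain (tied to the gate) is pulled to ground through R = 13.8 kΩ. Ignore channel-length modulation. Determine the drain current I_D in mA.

With gate tied to drain, V_SG = V_SD ≥ V_SG − |V_th|, so the device is in saturation.
k_p = μ_pC_ox · (W/L) = 3.6 mA/V².
KCL at the drain: ½ k_p (V_SG − |V_th|)² = (V_DD − V_SG)/R.
Let x = V_SG − 1.23. Then 24.8 x² + x − 2.28 = 0, giving x = 0.284 V (positive root), so V_SG = 1.51 V.
I_D = (V_DD − V_SG)/R = (3.51 − 1.51) / 13.8 = 0.145 mA.

I_D = 0.145 mA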